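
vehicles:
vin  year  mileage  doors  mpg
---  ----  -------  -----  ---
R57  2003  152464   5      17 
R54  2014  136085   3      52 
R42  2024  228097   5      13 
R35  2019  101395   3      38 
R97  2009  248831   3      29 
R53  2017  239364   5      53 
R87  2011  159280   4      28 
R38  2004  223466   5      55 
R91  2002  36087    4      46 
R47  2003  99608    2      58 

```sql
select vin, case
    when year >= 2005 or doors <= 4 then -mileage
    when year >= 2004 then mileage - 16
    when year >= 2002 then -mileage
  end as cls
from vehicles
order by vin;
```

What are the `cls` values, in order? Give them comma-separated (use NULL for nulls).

-101395, 223450, -228097, -99608, -239364, -136085, -152464, -159280, -36087, -248831

vin=R35: year >= 2005 or doors <= 4 → -101395
vin=R38: year >= 2004 → 223450
vin=R42: year >= 2005 or doors <= 4 → -228097
vin=R47: year >= 2005 or doors <= 4 → -99608
vin=R53: year >= 2005 or doors <= 4 → -239364
vin=R54: year >= 2005 or doors <= 4 → -136085
vin=R57: year >= 2002 → -152464
vin=R87: year >= 2005 or doors <= 4 → -159280
vin=R91: year >= 2005 or doors <= 4 → -36087
vin=R97: year >= 2005 or doors <= 4 → -248831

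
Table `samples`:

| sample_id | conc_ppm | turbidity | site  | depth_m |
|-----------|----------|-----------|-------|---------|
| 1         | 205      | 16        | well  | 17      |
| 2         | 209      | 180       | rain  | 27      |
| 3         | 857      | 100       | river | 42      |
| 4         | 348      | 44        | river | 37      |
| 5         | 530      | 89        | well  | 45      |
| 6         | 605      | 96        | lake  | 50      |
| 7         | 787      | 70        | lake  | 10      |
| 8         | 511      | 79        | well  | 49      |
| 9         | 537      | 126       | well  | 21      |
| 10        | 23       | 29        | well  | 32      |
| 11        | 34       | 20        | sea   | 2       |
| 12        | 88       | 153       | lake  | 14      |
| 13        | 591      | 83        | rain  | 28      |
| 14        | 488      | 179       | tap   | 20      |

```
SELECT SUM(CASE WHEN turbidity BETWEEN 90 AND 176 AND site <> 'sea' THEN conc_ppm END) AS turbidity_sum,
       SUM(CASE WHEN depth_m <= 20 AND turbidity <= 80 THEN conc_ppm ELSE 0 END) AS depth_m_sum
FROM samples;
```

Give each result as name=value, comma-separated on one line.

turbidity_sum=2087, depth_m_sum=1026

[turbidity_sum: turbidity BETWEEN 90 AND 176 AND site <> 'sea']
sample_id=1: ✗
sample_id=2: ✗
sample_id=3: ✓ → 857
sample_id=4: ✗
sample_id=5: ✗
sample_id=6: ✓ → 605
sample_id=7: ✗
sample_id=8: ✗
sample_id=9: ✓ → 537
sample_id=10: ✗
sample_id=11: ✗
sample_id=12: ✓ → 88
sample_id=13: ✗
sample_id=14: ✗
turbidity_sum = 857 + 605 + 537 + 88 = 2087
—
[depth_m_sum: depth_m <= 20 AND turbidity <= 80]
sample_id=1: ✓ → 205
sample_id=2: ✗
sample_id=3: ✗
sample_id=4: ✗
sample_id=5: ✗
sample_id=6: ✗
sample_id=7: ✓ → 787
sample_id=8: ✗
sample_id=9: ✗
sample_id=10: ✗
sample_id=11: ✓ → 34
sample_id=12: ✗
sample_id=13: ✗
sample_id=14: ✗
depth_m_sum = 205 + 787 + 34 = 1026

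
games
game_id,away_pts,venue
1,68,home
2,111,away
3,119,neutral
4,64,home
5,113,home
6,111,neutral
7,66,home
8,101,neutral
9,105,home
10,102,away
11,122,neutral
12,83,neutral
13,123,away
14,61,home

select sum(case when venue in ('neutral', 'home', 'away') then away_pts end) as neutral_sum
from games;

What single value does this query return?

1349

game_id=1: ✓ → 68
game_id=2: ✓ → 111
game_id=3: ✓ → 119
game_id=4: ✓ → 64
game_id=5: ✓ → 113
game_id=6: ✓ → 111
game_id=7: ✓ → 66
game_id=8: ✓ → 101
game_id=9: ✓ → 105
game_id=10: ✓ → 102
game_id=11: ✓ → 122
game_id=12: ✓ → 83
game_id=13: ✓ → 123
game_id=14: ✓ → 61
neutral_sum = 68 + 111 + 119 + 64 + 113 + 111 + 66 + 101 + 105 + 102 + 122 + 83 + 123 + 61 = 1349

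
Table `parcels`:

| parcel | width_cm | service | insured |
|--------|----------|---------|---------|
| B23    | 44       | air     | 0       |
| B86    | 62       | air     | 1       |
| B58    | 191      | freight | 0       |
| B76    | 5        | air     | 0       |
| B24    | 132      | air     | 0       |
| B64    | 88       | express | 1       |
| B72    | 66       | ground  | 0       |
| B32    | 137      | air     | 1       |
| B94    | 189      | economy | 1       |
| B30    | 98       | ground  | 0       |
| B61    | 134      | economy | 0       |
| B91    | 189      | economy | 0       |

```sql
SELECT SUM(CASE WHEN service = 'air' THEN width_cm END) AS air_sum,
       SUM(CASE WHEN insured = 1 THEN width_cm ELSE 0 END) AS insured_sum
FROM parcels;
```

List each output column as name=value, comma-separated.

[air_sum: service = 'air']
parcel=B23: ✓ → 44
parcel=B86: ✓ → 62
parcel=B58: ✗
parcel=B76: ✓ → 5
parcel=B24: ✓ → 132
parcel=B64: ✗
parcel=B72: ✗
parcel=B32: ✓ → 137
parcel=B94: ✗
parcel=B30: ✗
parcel=B61: ✗
parcel=B91: ✗
air_sum = 44 + 62 + 5 + 132 + 137 = 380
—
[insured_sum: insured = 1]
parcel=B23: ✗
parcel=B86: ✓ → 62
parcel=B58: ✗
parcel=B76: ✗
parcel=B24: ✗
parcel=B64: ✓ → 88
parcel=B72: ✗
parcel=B32: ✓ → 137
parcel=B94: ✓ → 189
parcel=B30: ✗
parcel=B61: ✗
parcel=B91: ✗
insured_sum = 62 + 88 + 137 + 189 = 476

air_sum=380, insured_sum=476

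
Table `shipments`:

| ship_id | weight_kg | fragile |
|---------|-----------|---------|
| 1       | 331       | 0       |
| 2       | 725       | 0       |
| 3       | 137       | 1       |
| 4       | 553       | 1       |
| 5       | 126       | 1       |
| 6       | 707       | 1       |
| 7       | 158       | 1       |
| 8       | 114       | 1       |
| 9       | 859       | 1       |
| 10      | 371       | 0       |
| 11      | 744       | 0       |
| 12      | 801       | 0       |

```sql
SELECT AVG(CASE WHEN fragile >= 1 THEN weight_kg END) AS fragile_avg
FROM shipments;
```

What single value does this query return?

ship_id=1: ✗
ship_id=2: ✗
ship_id=3: ✓ → 137
ship_id=4: ✓ → 553
ship_id=5: ✓ → 126
ship_id=6: ✓ → 707
ship_id=7: ✓ → 158
ship_id=8: ✓ → 114
ship_id=9: ✓ → 859
ship_id=10: ✗
ship_id=11: ✗
ship_id=12: ✗
fragile_avg = (137 + 553 + 126 + 707 + 158 + 114 + 859) / 7 = 379.1428571429

379.1428571429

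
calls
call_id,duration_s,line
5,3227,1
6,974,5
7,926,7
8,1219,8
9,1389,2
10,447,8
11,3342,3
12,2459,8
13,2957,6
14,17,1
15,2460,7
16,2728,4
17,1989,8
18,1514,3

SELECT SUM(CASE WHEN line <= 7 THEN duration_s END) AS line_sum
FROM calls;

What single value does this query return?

19534

call_id=5: ✓ → 3227
call_id=6: ✓ → 974
call_id=7: ✓ → 926
call_id=8: ✗
call_id=9: ✓ → 1389
call_id=10: ✗
call_id=11: ✓ → 3342
call_id=12: ✗
call_id=13: ✓ → 2957
call_id=14: ✓ → 17
call_id=15: ✓ → 2460
call_id=16: ✓ → 2728
call_id=17: ✗
call_id=18: ✓ → 1514
line_sum = 3227 + 974 + 926 + 1389 + 3342 + 2957 + 17 + 2460 + 2728 + 1514 = 19534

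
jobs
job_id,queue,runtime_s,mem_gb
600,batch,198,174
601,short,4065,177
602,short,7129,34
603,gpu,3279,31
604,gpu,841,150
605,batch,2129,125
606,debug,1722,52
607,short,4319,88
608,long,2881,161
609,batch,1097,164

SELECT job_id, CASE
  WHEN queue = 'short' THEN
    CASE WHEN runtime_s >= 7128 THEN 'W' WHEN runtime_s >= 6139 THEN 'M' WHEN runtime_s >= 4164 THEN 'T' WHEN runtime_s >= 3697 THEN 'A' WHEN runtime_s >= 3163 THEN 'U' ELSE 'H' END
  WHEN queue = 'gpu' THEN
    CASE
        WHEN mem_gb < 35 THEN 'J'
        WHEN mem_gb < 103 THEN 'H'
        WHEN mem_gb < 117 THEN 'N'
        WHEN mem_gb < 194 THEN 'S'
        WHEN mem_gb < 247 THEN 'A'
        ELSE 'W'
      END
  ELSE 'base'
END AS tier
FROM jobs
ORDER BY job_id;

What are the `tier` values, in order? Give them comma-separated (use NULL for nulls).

job_id=600: queue='batch' → outer ELSE → base
job_id=601: queue='short' → inner[runtime_s >= 3697] → A
job_id=602: queue='short' → inner[runtime_s >= 7128] → W
job_id=603: queue='gpu' → inner[mem_gb < 35] → J
job_id=604: queue='gpu' → inner[mem_gb < 194] → S
job_id=605: queue='batch' → outer ELSE → base
job_id=606: queue='debug' → outer ELSE → base
job_id=607: queue='short' → inner[runtime_s >= 4164] → T
job_id=608: queue='long' → outer ELSE → base
job_id=609: queue='batch' → outer ELSE → base

base, A, W, J, S, base, base, T, base, base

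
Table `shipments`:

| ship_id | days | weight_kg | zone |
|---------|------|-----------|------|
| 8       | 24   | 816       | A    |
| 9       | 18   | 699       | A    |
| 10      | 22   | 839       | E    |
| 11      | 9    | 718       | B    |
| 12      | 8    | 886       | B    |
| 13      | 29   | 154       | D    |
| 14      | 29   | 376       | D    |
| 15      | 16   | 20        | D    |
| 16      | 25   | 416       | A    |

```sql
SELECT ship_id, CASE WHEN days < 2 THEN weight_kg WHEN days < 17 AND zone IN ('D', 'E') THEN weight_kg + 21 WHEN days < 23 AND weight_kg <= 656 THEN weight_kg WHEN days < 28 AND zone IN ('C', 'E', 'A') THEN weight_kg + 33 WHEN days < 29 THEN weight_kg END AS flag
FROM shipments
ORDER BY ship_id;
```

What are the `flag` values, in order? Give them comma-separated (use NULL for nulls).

849, 732, 872, 718, 886, NULL, NULL, 41, 449

ship_id=8: days < 28 AND zone IN ('C', 'E', 'A') → 849
ship_id=9: days < 28 AND zone IN ('C', 'E', 'A') → 732
ship_id=10: days < 28 AND zone IN ('C', 'E', 'A') → 872
ship_id=11: days < 29 → 718
ship_id=12: days < 29 → 886
ship_id=13: (no match → NULL) → NULL
ship_id=14: (no match → NULL) → NULL
ship_id=15: days < 17 AND zone IN ('D', 'E') → 41
ship_id=16: days < 28 AND zone IN ('C', 'E', 'A') → 449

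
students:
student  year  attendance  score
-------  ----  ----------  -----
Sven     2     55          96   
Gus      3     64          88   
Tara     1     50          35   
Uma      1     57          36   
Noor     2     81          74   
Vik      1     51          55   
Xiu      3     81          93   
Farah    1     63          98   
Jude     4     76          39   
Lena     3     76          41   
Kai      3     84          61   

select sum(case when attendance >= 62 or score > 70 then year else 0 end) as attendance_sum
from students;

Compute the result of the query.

student=Sven: ✓ → 2
student=Gus: ✓ → 3
student=Tara: ✗
student=Uma: ✗
student=Noor: ✓ → 2
student=Vik: ✗
student=Xiu: ✓ → 3
student=Farah: ✓ → 1
student=Jude: ✓ → 4
student=Lena: ✓ → 3
student=Kai: ✓ → 3
attendance_sum = 2 + 3 + 2 + 3 + 1 + 4 + 3 + 3 = 21

21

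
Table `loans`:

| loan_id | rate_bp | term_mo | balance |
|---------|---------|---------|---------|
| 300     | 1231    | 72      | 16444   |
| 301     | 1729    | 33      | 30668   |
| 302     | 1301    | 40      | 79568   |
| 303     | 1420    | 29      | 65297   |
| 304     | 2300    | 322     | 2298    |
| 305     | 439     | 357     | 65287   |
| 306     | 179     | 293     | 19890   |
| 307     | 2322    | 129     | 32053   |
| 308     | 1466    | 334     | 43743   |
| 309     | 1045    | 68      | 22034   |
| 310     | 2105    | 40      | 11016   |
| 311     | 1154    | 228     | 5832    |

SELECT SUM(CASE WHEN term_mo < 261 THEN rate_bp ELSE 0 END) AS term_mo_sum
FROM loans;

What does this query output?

loan_id=300: ✓ → 1231
loan_id=301: ✓ → 1729
loan_id=302: ✓ → 1301
loan_id=303: ✓ → 1420
loan_id=304: ✗
loan_id=305: ✗
loan_id=306: ✗
loan_id=307: ✓ → 2322
loan_id=308: ✗
loan_id=309: ✓ → 1045
loan_id=310: ✓ → 2105
loan_id=311: ✓ → 1154
term_mo_sum = 1231 + 1729 + 1301 + 1420 + 2322 + 1045 + 2105 + 1154 = 12307

12307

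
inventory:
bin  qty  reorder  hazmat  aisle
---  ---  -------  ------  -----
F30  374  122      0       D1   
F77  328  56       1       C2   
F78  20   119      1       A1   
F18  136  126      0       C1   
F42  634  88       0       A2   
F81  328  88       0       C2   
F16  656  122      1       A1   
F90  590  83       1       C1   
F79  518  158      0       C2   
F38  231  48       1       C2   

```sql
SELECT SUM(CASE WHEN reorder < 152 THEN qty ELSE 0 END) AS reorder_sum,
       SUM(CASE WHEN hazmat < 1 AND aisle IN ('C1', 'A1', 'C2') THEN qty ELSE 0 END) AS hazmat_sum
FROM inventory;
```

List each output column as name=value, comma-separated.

[reorder_sum: reorder < 152]
bin=F30: ✓ → 374
bin=F77: ✓ → 328
bin=F78: ✓ → 20
bin=F18: ✓ → 136
bin=F42: ✓ → 634
bin=F81: ✓ → 328
bin=F16: ✓ → 656
bin=F90: ✓ → 590
bin=F79: ✗
bin=F38: ✓ → 231
reorder_sum = 374 + 328 + 20 + 136 + 634 + 328 + 656 + 590 + 231 = 3297
—
[hazmat_sum: hazmat < 1 AND aisle IN ('C1', 'A1', 'C2')]
bin=F30: ✗
bin=F77: ✗
bin=F78: ✗
bin=F18: ✓ → 136
bin=F42: ✗
bin=F81: ✓ → 328
bin=F16: ✗
bin=F90: ✗
bin=F79: ✓ → 518
bin=F38: ✗
hazmat_sum = 136 + 328 + 518 = 982

reorder_sum=3297, hazmat_sum=982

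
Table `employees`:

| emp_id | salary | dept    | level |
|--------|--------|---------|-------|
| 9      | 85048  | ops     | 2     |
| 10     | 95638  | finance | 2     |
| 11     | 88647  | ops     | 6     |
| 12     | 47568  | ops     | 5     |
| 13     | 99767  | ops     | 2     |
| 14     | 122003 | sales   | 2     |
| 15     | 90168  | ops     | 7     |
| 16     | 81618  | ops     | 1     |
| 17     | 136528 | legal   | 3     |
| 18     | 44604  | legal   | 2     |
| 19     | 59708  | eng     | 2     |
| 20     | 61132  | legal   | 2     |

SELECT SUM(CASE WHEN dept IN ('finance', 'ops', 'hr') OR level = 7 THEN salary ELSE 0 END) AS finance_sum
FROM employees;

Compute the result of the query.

emp_id=9: ✓ → 85048
emp_id=10: ✓ → 95638
emp_id=11: ✓ → 88647
emp_id=12: ✓ → 47568
emp_id=13: ✓ → 99767
emp_id=14: ✗
emp_id=15: ✓ → 90168
emp_id=16: ✓ → 81618
emp_id=17: ✗
emp_id=18: ✗
emp_id=19: ✗
emp_id=20: ✗
finance_sum = 85048 + 95638 + 88647 + 47568 + 99767 + 90168 + 81618 = 588454

588454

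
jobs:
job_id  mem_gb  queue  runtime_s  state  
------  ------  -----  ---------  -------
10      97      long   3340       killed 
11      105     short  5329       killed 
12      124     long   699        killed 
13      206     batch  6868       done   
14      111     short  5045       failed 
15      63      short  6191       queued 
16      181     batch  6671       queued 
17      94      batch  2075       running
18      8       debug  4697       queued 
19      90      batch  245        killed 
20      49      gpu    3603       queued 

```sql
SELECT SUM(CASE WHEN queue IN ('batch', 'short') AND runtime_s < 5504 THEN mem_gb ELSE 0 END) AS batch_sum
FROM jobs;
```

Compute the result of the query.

400

job_id=10: ✗
job_id=11: ✓ → 105
job_id=12: ✗
job_id=13: ✗
job_id=14: ✓ → 111
job_id=15: ✗
job_id=16: ✗
job_id=17: ✓ → 94
job_id=18: ✗
job_id=19: ✓ → 90
job_id=20: ✗
batch_sum = 105 + 111 + 94 + 90 = 400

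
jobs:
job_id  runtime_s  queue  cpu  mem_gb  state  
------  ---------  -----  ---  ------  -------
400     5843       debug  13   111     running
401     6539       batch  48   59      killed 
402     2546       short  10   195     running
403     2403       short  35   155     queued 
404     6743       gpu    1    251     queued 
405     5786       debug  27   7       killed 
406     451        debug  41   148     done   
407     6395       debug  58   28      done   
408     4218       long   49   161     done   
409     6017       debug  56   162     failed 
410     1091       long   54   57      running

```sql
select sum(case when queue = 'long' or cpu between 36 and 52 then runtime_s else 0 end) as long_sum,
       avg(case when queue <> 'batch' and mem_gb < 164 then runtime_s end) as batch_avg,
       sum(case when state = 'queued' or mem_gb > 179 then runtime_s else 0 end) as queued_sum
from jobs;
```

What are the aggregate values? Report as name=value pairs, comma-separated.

long_sum=12299, batch_avg=4025.5, queued_sum=11692

[long_sum: queue = 'long' or cpu between 36 and 52]
job_id=400: ✗
job_id=401: ✓ → 6539
job_id=402: ✗
job_id=403: ✗
job_id=404: ✗
job_id=405: ✗
job_id=406: ✓ → 451
job_id=407: ✗
job_id=408: ✓ → 4218
job_id=409: ✗
job_id=410: ✓ → 1091
long_sum = 6539 + 451 + 4218 + 1091 = 12299
—
[batch_avg: queue <> 'batch' and mem_gb < 164]
job_id=400: ✓ → 5843
job_id=401: ✗
job_id=402: ✗
job_id=403: ✓ → 2403
job_id=404: ✗
job_id=405: ✓ → 5786
job_id=406: ✓ → 451
job_id=407: ✓ → 6395
job_id=408: ✓ → 4218
job_id=409: ✓ → 6017
job_id=410: ✓ → 1091
batch_avg = (5843 + 2403 + 5786 + 451 + 6395 + 4218 + 6017 + 1091) / 8 = 4025.5
—
[queued_sum: state = 'queued' or mem_gb > 179]
job_id=400: ✗
job_id=401: ✗
job_id=402: ✓ → 2546
job_id=403: ✓ → 2403
job_id=404: ✓ → 6743
job_id=405: ✗
job_id=406: ✗
job_id=407: ✗
job_id=408: ✗
job_id=409: ✗
job_id=410: ✗
queued_sum = 2546 + 2403 + 6743 = 11692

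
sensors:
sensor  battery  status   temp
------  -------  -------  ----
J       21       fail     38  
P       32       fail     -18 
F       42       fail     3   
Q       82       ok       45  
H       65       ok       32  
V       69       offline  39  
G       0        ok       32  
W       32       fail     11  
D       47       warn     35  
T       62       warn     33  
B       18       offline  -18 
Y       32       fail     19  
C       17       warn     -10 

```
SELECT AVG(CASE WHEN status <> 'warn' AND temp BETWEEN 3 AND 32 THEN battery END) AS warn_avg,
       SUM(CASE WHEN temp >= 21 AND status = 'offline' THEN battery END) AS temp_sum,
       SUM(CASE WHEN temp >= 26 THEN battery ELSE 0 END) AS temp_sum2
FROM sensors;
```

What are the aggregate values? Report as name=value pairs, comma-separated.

warn_avg=34.2, temp_sum=69, temp_sum2=346

[warn_avg: status <> 'warn' AND temp BETWEEN 3 AND 32]
sensor=J: ✗
sensor=P: ✗
sensor=F: ✓ → 42
sensor=Q: ✗
sensor=H: ✓ → 65
sensor=V: ✗
sensor=G: ✓ → 0
sensor=W: ✓ → 32
sensor=D: ✗
sensor=T: ✗
sensor=B: ✗
sensor=Y: ✓ → 32
sensor=C: ✗
warn_avg = (42 + 65 + 0 + 32 + 32) / 5 = 34.2
—
[temp_sum: temp >= 21 AND status = 'offline']
sensor=J: ✗
sensor=P: ✗
sensor=F: ✗
sensor=Q: ✗
sensor=H: ✗
sensor=V: ✓ → 69
sensor=G: ✗
sensor=W: ✗
sensor=D: ✗
sensor=T: ✗
sensor=B: ✗
sensor=Y: ✗
sensor=C: ✗
temp_sum = 69
—
[temp_sum2: temp >= 26]
sensor=J: ✓ → 21
sensor=P: ✗
sensor=F: ✗
sensor=Q: ✓ → 82
sensor=H: ✓ → 65
sensor=V: ✓ → 69
sensor=G: ✓ → 0
sensor=W: ✗
sensor=D: ✓ → 47
sensor=T: ✓ → 62
sensor=B: ✗
sensor=Y: ✗
sensor=C: ✗
temp_sum2 = 21 + 82 + 65 + 69 + 47 + 62 = 346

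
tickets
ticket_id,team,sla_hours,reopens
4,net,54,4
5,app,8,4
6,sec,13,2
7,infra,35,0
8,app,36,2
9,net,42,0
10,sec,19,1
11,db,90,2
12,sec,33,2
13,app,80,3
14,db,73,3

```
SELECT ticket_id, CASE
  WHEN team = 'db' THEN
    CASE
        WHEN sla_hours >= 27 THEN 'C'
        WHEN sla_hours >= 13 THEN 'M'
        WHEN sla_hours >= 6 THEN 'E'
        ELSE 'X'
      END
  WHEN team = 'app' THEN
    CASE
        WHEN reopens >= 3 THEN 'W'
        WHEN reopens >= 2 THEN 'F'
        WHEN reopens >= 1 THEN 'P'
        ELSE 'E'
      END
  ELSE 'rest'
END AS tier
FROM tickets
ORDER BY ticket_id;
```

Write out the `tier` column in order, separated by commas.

ticket_id=4: team='net' → outer ELSE → rest
ticket_id=5: team='app' → inner[reopens >= 3] → W
ticket_id=6: team='sec' → outer ELSE → rest
ticket_id=7: team='infra' → outer ELSE → rest
ticket_id=8: team='app' → inner[reopens >= 2] → F
ticket_id=9: team='net' → outer ELSE → rest
ticket_id=10: team='sec' → outer ELSE → rest
ticket_id=11: team='db' → inner[sla_hours >= 27] → C
ticket_id=12: team='sec' → outer ELSE → rest
ticket_id=13: team='app' → inner[reopens >= 3] → W
ticket_id=14: team='db' → inner[sla_hours >= 27] → C

rest, W, rest, rest, F, rest, rest, C, rest, W, C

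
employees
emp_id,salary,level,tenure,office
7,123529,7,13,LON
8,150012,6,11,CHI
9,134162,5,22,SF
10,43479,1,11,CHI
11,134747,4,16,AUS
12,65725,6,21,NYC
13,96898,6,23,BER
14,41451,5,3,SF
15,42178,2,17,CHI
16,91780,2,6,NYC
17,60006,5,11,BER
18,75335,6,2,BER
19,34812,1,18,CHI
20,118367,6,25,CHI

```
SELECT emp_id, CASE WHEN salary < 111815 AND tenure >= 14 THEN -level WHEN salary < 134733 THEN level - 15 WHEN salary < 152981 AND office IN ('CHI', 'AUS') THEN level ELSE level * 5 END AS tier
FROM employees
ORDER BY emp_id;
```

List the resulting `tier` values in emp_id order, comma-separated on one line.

-8, 6, -10, -14, 4, -6, -6, -10, -2, -13, -10, -9, -1, -9

emp_id=7: salary < 134733 → -8
emp_id=8: salary < 152981 AND office IN ('CHI', 'AUS') → 6
emp_id=9: salary < 134733 → -10
emp_id=10: salary < 134733 → -14
emp_id=11: salary < 152981 AND office IN ('CHI', 'AUS') → 4
emp_id=12: salary < 111815 AND tenure >= 14 → -6
emp_id=13: salary < 111815 AND tenure >= 14 → -6
emp_id=14: salary < 134733 → -10
emp_id=15: salary < 111815 AND tenure >= 14 → -2
emp_id=16: salary < 134733 → -13
emp_id=17: salary < 134733 → -10
emp_id=18: salary < 134733 → -9
emp_id=19: salary < 111815 AND tenure >= 14 → -1
emp_id=20: salary < 134733 → -9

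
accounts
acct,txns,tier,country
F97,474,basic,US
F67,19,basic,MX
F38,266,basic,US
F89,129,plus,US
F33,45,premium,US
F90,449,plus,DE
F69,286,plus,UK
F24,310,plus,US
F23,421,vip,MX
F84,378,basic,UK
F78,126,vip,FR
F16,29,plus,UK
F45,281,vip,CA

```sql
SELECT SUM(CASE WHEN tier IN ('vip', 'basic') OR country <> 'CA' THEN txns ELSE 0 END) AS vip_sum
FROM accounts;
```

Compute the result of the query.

3213

acct=F97: ✓ → 474
acct=F67: ✓ → 19
acct=F38: ✓ → 266
acct=F89: ✓ → 129
acct=F33: ✓ → 45
acct=F90: ✓ → 449
acct=F69: ✓ → 286
acct=F24: ✓ → 310
acct=F23: ✓ → 421
acct=F84: ✓ → 378
acct=F78: ✓ → 126
acct=F16: ✓ → 29
acct=F45: ✓ → 281
vip_sum = 474 + 19 + 266 + 129 + 45 + 449 + 286 + 310 + 421 + 378 + 126 + 29 + 281 = 3213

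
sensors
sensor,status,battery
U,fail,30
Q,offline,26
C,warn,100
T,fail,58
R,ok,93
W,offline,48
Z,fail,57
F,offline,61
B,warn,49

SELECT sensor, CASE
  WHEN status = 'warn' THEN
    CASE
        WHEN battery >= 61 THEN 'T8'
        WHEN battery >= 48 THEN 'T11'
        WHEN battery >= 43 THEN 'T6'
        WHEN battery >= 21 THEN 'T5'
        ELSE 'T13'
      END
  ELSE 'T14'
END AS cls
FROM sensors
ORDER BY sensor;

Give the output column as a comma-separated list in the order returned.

T11, T8, T14, T14, T14, T14, T14, T14, T14

sensor=B: status='warn' → inner[battery >= 48] → T11
sensor=C: status='warn' → inner[battery >= 61] → T8
sensor=F: status='offline' → outer ELSE → T14
sensor=Q: status='offline' → outer ELSE → T14
sensor=R: status='ok' → outer ELSE → T14
sensor=T: status='fail' → outer ELSE → T14
sensor=U: status='fail' → outer ELSE → T14
sensor=W: status='offline' → outer ELSE → T14
sensor=Z: status='fail' → outer ELSE → T14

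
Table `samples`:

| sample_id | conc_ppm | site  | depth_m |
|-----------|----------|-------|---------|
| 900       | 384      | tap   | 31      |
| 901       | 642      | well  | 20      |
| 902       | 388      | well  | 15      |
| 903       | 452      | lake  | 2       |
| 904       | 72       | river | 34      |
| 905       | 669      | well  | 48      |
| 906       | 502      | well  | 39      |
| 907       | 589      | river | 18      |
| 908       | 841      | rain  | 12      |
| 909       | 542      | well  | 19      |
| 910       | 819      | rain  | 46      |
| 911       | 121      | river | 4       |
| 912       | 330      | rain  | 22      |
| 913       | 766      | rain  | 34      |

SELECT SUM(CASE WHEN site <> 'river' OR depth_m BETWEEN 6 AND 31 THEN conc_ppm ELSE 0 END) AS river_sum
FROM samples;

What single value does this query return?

6924

sample_id=900: ✓ → 384
sample_id=901: ✓ → 642
sample_id=902: ✓ → 388
sample_id=903: ✓ → 452
sample_id=904: ✗
sample_id=905: ✓ → 669
sample_id=906: ✓ → 502
sample_id=907: ✓ → 589
sample_id=908: ✓ → 841
sample_id=909: ✓ → 542
sample_id=910: ✓ → 819
sample_id=911: ✗
sample_id=912: ✓ → 330
sample_id=913: ✓ → 766
river_sum = 384 + 642 + 388 + 452 + 669 + 502 + 589 + 841 + 542 + 819 + 330 + 766 = 6924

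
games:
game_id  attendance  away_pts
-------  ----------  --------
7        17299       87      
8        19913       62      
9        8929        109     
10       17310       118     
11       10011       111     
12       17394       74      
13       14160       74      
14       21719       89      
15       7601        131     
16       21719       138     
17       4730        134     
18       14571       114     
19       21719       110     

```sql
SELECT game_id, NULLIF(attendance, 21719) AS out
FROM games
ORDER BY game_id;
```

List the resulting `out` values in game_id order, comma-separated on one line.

17299, 19913, 8929, 17310, 10011, 17394, 14160, NULL, 7601, NULL, 4730, 14571, NULL

game_id=7: attendance=17299 vs 21719: differ → 17299
game_id=8: attendance=19913 vs 21719: differ → 19913
game_id=9: attendance=8929 vs 21719: differ → 8929
game_id=10: attendance=17310 vs 21719: differ → 17310
game_id=11: attendance=10011 vs 21719: differ → 10011
game_id=12: attendance=17394 vs 21719: differ → 17394
game_id=13: attendance=14160 vs 21719: differ → 14160
game_id=14: attendance=21719 vs 21719: equal → NULL
game_id=15: attendance=7601 vs 21719: differ → 7601
game_id=16: attendance=21719 vs 21719: equal → NULL
game_id=17: attendance=4730 vs 21719: differ → 4730
game_id=18: attendance=14571 vs 21719: differ → 14571
game_id=19: attendance=21719 vs 21719: equal → NULL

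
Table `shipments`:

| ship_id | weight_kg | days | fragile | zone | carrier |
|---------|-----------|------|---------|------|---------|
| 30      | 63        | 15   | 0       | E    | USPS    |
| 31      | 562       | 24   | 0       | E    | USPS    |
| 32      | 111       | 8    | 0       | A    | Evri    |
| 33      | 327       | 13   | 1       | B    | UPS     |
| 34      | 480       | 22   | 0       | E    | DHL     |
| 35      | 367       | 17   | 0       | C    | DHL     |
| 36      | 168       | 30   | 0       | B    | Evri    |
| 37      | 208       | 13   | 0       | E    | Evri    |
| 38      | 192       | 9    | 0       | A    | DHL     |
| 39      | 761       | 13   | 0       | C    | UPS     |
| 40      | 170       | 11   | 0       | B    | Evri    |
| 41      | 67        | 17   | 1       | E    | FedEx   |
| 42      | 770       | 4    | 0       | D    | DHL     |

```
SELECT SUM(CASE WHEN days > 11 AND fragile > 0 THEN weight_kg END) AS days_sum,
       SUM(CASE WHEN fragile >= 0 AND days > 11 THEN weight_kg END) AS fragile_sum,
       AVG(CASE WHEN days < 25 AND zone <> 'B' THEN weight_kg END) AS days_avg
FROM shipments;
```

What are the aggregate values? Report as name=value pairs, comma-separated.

days_sum=394, fragile_sum=3003, days_avg=358.1

[days_sum: days > 11 AND fragile > 0]
ship_id=30: ✗
ship_id=31: ✗
ship_id=32: ✗
ship_id=33: ✓ → 327
ship_id=34: ✗
ship_id=35: ✗
ship_id=36: ✗
ship_id=37: ✗
ship_id=38: ✗
ship_id=39: ✗
ship_id=40: ✗
ship_id=41: ✓ → 67
ship_id=42: ✗
days_sum = 327 + 67 = 394
—
[fragile_sum: fragile >= 0 AND days > 11]
ship_id=30: ✓ → 63
ship_id=31: ✓ → 562
ship_id=32: ✗
ship_id=33: ✓ → 327
ship_id=34: ✓ → 480
ship_id=35: ✓ → 367
ship_id=36: ✓ → 168
ship_id=37: ✓ → 208
ship_id=38: ✗
ship_id=39: ✓ → 761
ship_id=40: ✗
ship_id=41: ✓ → 67
ship_id=42: ✗
fragile_sum = 63 + 562 + 327 + 480 + 367 + 168 + 208 + 761 + 67 = 3003
—
[days_avg: days < 25 AND zone <> 'B']
ship_id=30: ✓ → 63
ship_id=31: ✓ → 562
ship_id=32: ✓ → 111
ship_id=33: ✗
ship_id=34: ✓ → 480
ship_id=35: ✓ → 367
ship_id=36: ✗
ship_id=37: ✓ → 208
ship_id=38: ✓ → 192
ship_id=39: ✓ → 761
ship_id=40: ✗
ship_id=41: ✓ → 67
ship_id=42: ✓ → 770
days_avg = (63 + 562 + 111 + 480 + 367 + 208 + 192 + 761 + 67 + 770) / 10 = 358.1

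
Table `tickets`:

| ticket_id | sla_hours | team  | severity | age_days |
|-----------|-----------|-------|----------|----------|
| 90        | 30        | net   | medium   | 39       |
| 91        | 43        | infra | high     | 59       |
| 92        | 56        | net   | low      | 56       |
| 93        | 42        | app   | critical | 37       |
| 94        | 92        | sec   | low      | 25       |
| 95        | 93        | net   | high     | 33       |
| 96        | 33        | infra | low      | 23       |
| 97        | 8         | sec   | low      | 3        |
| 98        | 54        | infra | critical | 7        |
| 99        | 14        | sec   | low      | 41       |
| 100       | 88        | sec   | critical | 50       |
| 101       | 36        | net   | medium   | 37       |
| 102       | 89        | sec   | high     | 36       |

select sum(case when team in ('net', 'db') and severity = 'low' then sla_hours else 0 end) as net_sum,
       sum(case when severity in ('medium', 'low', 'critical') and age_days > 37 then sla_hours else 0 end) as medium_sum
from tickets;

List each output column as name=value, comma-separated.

[net_sum: team in ('net', 'db') and severity = 'low']
ticket_id=90: ✗
ticket_id=91: ✗
ticket_id=92: ✓ → 56
ticket_id=93: ✗
ticket_id=94: ✗
ticket_id=95: ✗
ticket_id=96: ✗
ticket_id=97: ✗
ticket_id=98: ✗
ticket_id=99: ✗
ticket_id=100: ✗
ticket_id=101: ✗
ticket_id=102: ✗
net_sum = 56
—
[medium_sum: severity in ('medium', 'low', 'critical') and age_days > 37]
ticket_id=90: ✓ → 30
ticket_id=91: ✗
ticket_id=92: ✓ → 56
ticket_id=93: ✗
ticket_id=94: ✗
ticket_id=95: ✗
ticket_id=96: ✗
ticket_id=97: ✗
ticket_id=98: ✗
ticket_id=99: ✓ → 14
ticket_id=100: ✓ → 88
ticket_id=101: ✗
ticket_id=102: ✗
medium_sum = 30 + 56 + 14 + 88 = 188

net_sum=56, medium_sum=188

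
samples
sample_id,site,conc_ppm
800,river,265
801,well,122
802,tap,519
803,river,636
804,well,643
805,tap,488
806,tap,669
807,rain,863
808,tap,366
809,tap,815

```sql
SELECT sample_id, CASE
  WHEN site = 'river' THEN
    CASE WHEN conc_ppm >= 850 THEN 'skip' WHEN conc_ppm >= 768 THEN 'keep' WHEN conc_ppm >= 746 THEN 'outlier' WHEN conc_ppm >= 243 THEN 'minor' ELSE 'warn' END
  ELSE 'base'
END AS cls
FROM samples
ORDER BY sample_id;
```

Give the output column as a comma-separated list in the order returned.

sample_id=800: site='river' → inner[conc_ppm >= 243] → minor
sample_id=801: site='well' → outer ELSE → base
sample_id=802: site='tap' → outer ELSE → base
sample_id=803: site='river' → inner[conc_ppm >= 243] → minor
sample_id=804: site='well' → outer ELSE → base
sample_id=805: site='tap' → outer ELSE → base
sample_id=806: site='tap' → outer ELSE → base
sample_id=807: site='rain' → outer ELSE → base
sample_id=808: site='tap' → outer ELSE → base
sample_id=809: site='tap' → outer ELSE → base

minor, base, base, minor, base, base, base, base, base, base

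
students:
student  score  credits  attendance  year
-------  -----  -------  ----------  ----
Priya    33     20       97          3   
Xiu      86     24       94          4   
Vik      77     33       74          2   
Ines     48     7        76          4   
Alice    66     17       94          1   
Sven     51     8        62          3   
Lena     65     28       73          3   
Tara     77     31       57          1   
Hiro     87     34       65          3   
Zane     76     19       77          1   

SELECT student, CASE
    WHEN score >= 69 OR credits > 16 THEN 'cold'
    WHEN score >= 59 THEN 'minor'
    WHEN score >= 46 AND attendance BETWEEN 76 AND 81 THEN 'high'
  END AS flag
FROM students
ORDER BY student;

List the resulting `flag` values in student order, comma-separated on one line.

cold, cold, high, cold, cold, NULL, cold, cold, cold, cold

student=Alice: score >= 69 OR credits > 16 → cold
student=Hiro: score >= 69 OR credits > 16 → cold
student=Ines: score >= 46 AND attendance BETWEEN 76 AND 81 → high
student=Lena: score >= 69 OR credits > 16 → cold
student=Priya: score >= 69 OR credits > 16 → cold
student=Sven: (no match → NULL) → NULL
student=Tara: score >= 69 OR credits > 16 → cold
student=Vik: score >= 69 OR credits > 16 → cold
student=Xiu: score >= 69 OR credits > 16 → cold
student=Zane: score >= 69 OR credits > 16 → cold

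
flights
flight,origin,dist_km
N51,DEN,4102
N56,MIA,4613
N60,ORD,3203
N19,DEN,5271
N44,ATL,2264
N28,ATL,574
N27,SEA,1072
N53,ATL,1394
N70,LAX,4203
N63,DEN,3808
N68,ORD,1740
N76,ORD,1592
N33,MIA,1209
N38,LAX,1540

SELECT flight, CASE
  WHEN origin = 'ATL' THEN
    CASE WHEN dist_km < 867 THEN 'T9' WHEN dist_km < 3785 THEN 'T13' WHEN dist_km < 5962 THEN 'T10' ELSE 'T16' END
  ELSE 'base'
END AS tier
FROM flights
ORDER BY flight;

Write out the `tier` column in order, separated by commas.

flight=N19: origin='DEN' → outer ELSE → base
flight=N27: origin='SEA' → outer ELSE → base
flight=N28: origin='ATL' → inner[dist_km < 867] → T9
flight=N33: origin='MIA' → outer ELSE → base
flight=N38: origin='LAX' → outer ELSE → base
flight=N44: origin='ATL' → inner[dist_km < 3785] → T13
flight=N51: origin='DEN' → outer ELSE → base
flight=N53: origin='ATL' → inner[dist_km < 3785] → T13
flight=N56: origin='MIA' → outer ELSE → base
flight=N60: origin='ORD' → outer ELSE → base
flight=N63: origin='DEN' → outer ELSE → base
flight=N68: origin='ORD' → outer ELSE → base
flight=N70: origin='LAX' → outer ELSE → base
flight=N76: origin='ORD' → outer ELSE → base

base, base, T9, base, base, T13, base, T13, base, base, base, base, base, base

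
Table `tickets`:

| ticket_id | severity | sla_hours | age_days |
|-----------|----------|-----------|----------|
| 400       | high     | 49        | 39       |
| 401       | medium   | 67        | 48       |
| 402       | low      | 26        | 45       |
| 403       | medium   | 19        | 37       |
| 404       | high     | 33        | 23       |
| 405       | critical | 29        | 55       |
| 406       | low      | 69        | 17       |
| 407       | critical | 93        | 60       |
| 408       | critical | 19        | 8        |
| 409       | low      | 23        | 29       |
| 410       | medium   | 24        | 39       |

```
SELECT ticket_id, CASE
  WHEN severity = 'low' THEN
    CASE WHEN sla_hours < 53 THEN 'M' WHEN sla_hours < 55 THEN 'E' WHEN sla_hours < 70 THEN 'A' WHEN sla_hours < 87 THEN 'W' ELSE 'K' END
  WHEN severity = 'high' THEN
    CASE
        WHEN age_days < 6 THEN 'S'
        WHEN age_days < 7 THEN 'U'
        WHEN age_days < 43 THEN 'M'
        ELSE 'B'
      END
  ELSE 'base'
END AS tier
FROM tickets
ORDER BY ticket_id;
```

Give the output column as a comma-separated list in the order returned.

M, base, M, base, M, base, A, base, base, M, base

ticket_id=400: severity='high' → inner[age_days < 43] → M
ticket_id=401: severity='medium' → outer ELSE → base
ticket_id=402: severity='low' → inner[sla_hours < 53] → M
ticket_id=403: severity='medium' → outer ELSE → base
ticket_id=404: severity='high' → inner[age_days < 43] → M
ticket_id=405: severity='critical' → outer ELSE → base
ticket_id=406: severity='low' → inner[sla_hours < 70] → A
ticket_id=407: severity='critical' → outer ELSE → base
ticket_id=408: severity='critical' → outer ELSE → base
ticket_id=409: severity='low' → inner[sla_hours < 53] → M
ticket_id=410: severity='medium' → outer ELSE → base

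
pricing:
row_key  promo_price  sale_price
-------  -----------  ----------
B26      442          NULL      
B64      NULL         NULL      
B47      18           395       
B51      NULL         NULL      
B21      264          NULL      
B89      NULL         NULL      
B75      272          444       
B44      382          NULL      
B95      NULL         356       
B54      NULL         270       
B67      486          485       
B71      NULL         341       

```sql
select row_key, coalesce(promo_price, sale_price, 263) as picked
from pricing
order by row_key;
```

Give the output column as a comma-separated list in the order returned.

row_key=B21: promo_price=264 → 264
row_key=B26: promo_price=442 → 442
row_key=B44: promo_price=382 → 382
row_key=B47: promo_price=18 → 18
row_key=B51: promo_price=NULL, sale_price=NULL, → literal 263 → 263
row_key=B54: promo_price=NULL, sale_price=270 → 270
row_key=B64: promo_price=NULL, sale_price=NULL, → literal 263 → 263
row_key=B67: promo_price=486 → 486
row_key=B71: promo_price=NULL, sale_price=341 → 341
row_key=B75: promo_price=272 → 272
row_key=B89: promo_price=NULL, sale_price=NULL, → literal 263 → 263
row_key=B95: promo_price=NULL, sale_price=356 → 356

264, 442, 382, 18, 263, 270, 263, 486, 341, 272, 263, 356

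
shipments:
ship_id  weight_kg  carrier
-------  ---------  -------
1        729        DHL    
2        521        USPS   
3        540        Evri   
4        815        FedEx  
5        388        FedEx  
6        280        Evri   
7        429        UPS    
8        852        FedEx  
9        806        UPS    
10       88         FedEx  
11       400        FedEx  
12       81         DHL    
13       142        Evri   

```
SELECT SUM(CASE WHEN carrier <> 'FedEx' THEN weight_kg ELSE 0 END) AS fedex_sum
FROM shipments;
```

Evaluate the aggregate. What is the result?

ship_id=1: ✓ → 729
ship_id=2: ✓ → 521
ship_id=3: ✓ → 540
ship_id=4: ✗
ship_id=5: ✗
ship_id=6: ✓ → 280
ship_id=7: ✓ → 429
ship_id=8: ✗
ship_id=9: ✓ → 806
ship_id=10: ✗
ship_id=11: ✗
ship_id=12: ✓ → 81
ship_id=13: ✓ → 142
fedex_sum = 729 + 521 + 540 + 280 + 429 + 806 + 81 + 142 = 3528

3528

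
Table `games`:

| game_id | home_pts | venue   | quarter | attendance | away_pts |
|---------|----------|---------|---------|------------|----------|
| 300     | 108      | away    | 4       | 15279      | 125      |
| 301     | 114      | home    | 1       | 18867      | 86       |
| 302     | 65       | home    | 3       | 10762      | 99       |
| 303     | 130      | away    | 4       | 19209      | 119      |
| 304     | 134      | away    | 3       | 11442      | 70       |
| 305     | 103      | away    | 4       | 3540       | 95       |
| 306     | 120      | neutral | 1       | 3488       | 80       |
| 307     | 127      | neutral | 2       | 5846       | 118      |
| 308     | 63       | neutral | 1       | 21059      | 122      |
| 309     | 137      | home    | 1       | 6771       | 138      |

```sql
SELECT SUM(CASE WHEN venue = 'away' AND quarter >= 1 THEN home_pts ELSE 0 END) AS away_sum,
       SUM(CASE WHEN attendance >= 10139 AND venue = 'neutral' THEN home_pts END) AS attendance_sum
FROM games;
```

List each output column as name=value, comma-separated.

away_sum=475, attendance_sum=63

[away_sum: venue = 'away' AND quarter >= 1]
game_id=300: ✓ → 108
game_id=301: ✗
game_id=302: ✗
game_id=303: ✓ → 130
game_id=304: ✓ → 134
game_id=305: ✓ → 103
game_id=306: ✗
game_id=307: ✗
game_id=308: ✗
game_id=309: ✗
away_sum = 108 + 130 + 134 + 103 = 475
—
[attendance_sum: attendance >= 10139 AND venue = 'neutral']
game_id=300: ✗
game_id=301: ✗
game_id=302: ✗
game_id=303: ✗
game_id=304: ✗
game_id=305: ✗
game_id=306: ✗
game_id=307: ✗
game_id=308: ✓ → 63
game_id=309: ✗
attendance_sum = 63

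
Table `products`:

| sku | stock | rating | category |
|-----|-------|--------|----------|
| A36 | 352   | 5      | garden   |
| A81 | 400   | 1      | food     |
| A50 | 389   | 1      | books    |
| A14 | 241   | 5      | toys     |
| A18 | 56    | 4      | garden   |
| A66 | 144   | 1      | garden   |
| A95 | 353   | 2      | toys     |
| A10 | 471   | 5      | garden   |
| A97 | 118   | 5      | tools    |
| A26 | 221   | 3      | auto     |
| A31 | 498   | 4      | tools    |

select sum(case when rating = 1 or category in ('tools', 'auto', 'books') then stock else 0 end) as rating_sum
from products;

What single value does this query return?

1770

sku=A36: ✗
sku=A81: ✓ → 400
sku=A50: ✓ → 389
sku=A14: ✗
sku=A18: ✗
sku=A66: ✓ → 144
sku=A95: ✗
sku=A10: ✗
sku=A97: ✓ → 118
sku=A26: ✓ → 221
sku=A31: ✓ → 498
rating_sum = 400 + 389 + 144 + 118 + 221 + 498 = 1770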